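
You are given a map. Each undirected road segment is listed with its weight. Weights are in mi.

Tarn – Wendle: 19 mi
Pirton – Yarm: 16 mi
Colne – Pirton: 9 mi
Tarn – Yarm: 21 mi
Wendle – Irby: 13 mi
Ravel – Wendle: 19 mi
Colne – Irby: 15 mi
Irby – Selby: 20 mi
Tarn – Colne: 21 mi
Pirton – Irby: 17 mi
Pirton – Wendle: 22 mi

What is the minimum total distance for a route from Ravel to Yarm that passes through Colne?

Best Ravel to Colne: Ravel → Wendle → Irby → Colne costing 47
Shortest Colne→Yarm: Colne → Pirton → Yarm = 25
Total via Colne: 47 + 25 = 72 mi.

72 mi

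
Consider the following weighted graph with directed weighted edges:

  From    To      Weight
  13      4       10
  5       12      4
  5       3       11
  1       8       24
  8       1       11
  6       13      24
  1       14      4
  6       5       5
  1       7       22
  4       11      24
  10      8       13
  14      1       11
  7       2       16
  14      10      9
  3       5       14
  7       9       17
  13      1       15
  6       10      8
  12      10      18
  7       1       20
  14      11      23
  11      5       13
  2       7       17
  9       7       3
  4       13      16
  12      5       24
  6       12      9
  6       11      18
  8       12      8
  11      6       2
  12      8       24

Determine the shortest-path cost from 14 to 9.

Shortest distances from 14:
14: 0
10: 9  (via 14)
1: 11  (via 14)
8: 22  (via 10)
11: 23  (via 14)
6: 25  (via 11)
5: 30  (via 6)
12: 30  (via 8)
7: 33  (via 1)
3: 41  (via 5)
2: 49  (via 7)
13: 49  (via 6)
9: 50  (via 7)
Shortest route: 14–1–7–9 = 50.

50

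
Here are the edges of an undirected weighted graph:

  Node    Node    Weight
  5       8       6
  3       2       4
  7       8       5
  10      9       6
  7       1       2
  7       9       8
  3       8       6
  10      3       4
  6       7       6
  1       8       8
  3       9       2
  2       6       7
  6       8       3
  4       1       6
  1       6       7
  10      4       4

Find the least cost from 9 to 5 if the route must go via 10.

22

Shortest 9→10: 9–10 = 6
Best 10 to 5: 10–3–8–5 costing 16
Total via 10: 6 + 16 = 22.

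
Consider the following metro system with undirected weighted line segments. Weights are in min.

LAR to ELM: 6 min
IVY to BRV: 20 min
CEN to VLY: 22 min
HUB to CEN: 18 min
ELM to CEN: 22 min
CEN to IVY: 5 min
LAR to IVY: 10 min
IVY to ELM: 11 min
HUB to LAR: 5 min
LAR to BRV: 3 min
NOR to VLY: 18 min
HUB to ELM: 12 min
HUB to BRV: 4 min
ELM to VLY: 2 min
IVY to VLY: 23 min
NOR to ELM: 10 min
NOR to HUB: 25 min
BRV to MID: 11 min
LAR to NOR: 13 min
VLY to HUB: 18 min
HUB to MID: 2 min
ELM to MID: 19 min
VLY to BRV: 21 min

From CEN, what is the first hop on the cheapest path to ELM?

Candidate routes:
CEN → IVY → LAR → ELM: 5+10+6 = 21
CEN → IVY → ELM: 5+11 = 16
CEN → ELM: 22 = 22
Cheapest is CEN → IVY → ELM at 16 min.
So from CEN the first move is to IVY.

IVY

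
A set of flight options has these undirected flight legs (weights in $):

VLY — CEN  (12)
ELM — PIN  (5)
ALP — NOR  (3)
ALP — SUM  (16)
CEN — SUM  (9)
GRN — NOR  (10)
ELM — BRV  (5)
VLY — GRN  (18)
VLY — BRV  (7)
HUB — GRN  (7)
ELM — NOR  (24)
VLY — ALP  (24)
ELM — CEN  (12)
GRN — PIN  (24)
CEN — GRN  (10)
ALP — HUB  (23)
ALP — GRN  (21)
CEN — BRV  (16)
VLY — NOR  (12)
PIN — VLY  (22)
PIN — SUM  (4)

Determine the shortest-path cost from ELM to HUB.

Settle nodes by increasing distance from ELM:
ELM: 0
PIN: 5  (via ELM)
BRV: 5  (via ELM)
SUM: 9  (via PIN)
CEN: 12  (via ELM)
VLY: 12  (via BRV)
GRN: 22  (via CEN)
NOR: 24  (via ELM)
ALP: 25  (via SUM)
HUB: 29  (via GRN)
Shortest route: ELM–CEN–GRN–HUB = $29.

$29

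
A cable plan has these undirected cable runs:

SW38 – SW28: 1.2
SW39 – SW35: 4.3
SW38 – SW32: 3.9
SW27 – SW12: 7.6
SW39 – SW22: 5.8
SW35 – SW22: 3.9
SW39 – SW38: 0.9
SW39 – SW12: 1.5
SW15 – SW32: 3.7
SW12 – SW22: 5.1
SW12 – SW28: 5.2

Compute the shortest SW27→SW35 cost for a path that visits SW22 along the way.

16.6

Best SW27 to SW22: SW27 → SW12 → SW22 costing 12.7
Best SW22 to SW35: SW22 → SW35 costing 3.9
Total via SW22: 12.7 + 3.9 = 16.6.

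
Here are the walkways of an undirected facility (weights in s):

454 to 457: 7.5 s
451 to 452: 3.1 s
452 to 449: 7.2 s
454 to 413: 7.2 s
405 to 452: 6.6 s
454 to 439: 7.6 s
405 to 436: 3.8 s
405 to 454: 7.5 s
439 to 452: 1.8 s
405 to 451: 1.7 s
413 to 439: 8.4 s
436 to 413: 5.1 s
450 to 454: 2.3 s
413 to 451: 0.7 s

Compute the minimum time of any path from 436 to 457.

Settle nodes by increasing distance from 436:
436: 0
405: 3.8  (via 436)
413: 5.1  (via 436)
451: 5.5  (via 405)
452: 8.6  (via 451)
439: 10.4  (via 452)
454: 11.3  (via 405)
450: 13.6  (via 454)
449: 15.8  (via 452)
457: 18.8  (via 454)
Shortest route: 436 → 405 → 454 → 457 = 18.8 s.

18.8 s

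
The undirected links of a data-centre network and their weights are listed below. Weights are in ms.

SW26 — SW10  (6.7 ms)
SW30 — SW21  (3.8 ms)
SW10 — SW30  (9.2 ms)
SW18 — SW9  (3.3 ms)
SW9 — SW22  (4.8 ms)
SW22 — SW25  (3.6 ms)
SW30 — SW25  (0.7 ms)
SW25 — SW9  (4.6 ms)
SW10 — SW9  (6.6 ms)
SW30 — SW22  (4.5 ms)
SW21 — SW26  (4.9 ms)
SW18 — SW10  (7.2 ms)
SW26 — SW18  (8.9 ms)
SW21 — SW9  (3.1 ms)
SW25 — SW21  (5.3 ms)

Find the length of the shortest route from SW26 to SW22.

Enumerating some paths:
SW26–SW21–SW9–SW22: 4.9+3.1+4.8 = 12.8
SW26–SW21–SW30–SW25–SW22: 4.9+3.8+0.7+3.6 = 13
SW26–SW21–SW30–SW22: 4.9+3.8+4.5 = 13.2
Cheapest is SW26–SW21–SW9–SW22 at 12.8 ms.

12.8 ms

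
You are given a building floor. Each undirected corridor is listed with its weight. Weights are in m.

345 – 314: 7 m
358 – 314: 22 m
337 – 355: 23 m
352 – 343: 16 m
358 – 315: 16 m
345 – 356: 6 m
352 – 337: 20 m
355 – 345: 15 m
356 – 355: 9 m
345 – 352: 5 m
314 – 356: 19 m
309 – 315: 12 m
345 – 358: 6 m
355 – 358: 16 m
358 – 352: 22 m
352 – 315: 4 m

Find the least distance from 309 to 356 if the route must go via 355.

45 m

Shortest 309→355: 309–315–352–345–355 = 36
Best 355 to 356: 355–356 costing 9
Total via 355: 36 + 9 = 45 m.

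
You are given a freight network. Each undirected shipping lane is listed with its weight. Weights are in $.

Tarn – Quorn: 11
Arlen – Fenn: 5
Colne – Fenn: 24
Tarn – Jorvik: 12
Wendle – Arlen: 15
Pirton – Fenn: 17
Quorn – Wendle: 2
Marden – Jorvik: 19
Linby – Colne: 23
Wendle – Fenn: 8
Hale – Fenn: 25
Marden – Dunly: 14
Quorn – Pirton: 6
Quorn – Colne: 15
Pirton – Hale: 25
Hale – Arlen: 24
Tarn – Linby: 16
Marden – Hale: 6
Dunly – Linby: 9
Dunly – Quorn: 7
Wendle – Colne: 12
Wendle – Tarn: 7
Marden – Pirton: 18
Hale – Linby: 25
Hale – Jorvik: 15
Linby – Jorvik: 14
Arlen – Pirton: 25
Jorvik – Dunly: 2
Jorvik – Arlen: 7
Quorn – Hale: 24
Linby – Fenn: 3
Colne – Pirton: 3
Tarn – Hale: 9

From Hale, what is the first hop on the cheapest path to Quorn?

Candidate routes:
Hale - Tarn - Wendle - Quorn: 9+7+2 = 18
Hale - Quorn: 24 = 24
Hale - Tarn - Quorn: 9+11 = 20
The minimum is $18 via Hale - Tarn - Wendle - Quorn.
So from Hale the first move is to Tarn.

Tarn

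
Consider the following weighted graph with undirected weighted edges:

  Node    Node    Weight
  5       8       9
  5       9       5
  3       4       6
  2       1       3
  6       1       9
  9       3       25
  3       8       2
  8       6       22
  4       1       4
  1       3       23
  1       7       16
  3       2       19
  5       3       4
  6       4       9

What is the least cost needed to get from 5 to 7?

Enumerating some paths:
5–8–3–4–1–7: 9+2+6+4+16 = 37
5–3–4–1–7: 4+6+4+16 = 30
Cheapest is 5–3–4–1–7 at 30.

30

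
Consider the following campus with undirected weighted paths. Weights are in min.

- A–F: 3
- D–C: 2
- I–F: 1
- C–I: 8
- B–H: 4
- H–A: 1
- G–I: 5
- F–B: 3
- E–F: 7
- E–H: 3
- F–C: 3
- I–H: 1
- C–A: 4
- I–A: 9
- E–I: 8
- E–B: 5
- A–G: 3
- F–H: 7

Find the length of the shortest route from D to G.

Shortest distances from D:
D: 0
C: 2  (via D)
F: 5  (via C)
A: 6  (via C)
I: 6  (via F)
H: 7  (via A)
B: 8  (via F)
G: 9  (via A)
Shortest route: D → C → A → G = 9 min.

9 min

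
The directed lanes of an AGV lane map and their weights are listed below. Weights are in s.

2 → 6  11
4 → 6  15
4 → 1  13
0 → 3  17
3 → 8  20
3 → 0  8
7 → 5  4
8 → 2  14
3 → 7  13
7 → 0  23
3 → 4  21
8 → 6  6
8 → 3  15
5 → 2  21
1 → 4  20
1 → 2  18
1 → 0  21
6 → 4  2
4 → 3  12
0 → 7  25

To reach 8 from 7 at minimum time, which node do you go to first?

Compare a few routes:
7 - 5 - 2 - 6 - 4 - 3 - 8: 4+21+11+2+12+20 = 70
7 - 5 - 2 - 6 - 4 - 1 - 0 - 3 - 8: 4+21+11+2+13+21+17+20 = 109
7 - 0 - 3 - 8: 23+17+20 = 60
The minimum is 60 s via 7 - 0 - 3 - 8.
So from 7 the first move is to 0.

0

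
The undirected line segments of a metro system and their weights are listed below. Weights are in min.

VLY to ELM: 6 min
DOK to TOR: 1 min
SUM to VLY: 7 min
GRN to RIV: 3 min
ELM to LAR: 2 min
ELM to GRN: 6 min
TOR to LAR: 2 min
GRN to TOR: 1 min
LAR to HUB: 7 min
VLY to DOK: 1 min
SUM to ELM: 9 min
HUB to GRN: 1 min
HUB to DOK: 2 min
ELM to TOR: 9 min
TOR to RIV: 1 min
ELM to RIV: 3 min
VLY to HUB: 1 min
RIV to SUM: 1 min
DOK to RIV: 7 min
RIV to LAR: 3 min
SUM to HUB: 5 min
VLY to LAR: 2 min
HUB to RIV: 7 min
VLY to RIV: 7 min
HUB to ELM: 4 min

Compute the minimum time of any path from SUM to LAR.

Compare a few routes:
SUM - RIV - TOR - GRN - HUB - VLY - LAR: 1+1+1+1+1+2 = 7
SUM - RIV - LAR: 1+3 = 4
SUM - RIV - ELM - LAR: 1+3+2 = 6
SUM - RIV - TOR - DOK - VLY - LAR: 1+1+1+1+2 = 6
The minimum is 4 min via SUM - RIV - LAR.

4 min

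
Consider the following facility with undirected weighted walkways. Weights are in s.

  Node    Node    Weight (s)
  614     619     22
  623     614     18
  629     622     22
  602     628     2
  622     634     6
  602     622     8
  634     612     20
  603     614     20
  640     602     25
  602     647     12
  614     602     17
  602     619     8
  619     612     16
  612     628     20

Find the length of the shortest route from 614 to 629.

Candidate routes:
614 → 619 → 612 → 634 → 622 → 629: 22+16+20+6+22 = 86
614 → 602 → 622 → 629: 17+8+22 = 47
614 → 619 → 602 → 622 → 629: 22+8+8+22 = 60
Cheapest is 614 → 602 → 622 → 629 at 47 s.

47 s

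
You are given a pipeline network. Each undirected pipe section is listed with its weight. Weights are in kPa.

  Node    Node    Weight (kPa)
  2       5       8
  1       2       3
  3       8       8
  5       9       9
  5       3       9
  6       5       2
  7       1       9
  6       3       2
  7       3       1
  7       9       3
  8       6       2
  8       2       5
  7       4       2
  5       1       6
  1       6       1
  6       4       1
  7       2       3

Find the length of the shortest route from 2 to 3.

Settle nodes by increasing distance from 2:
2: 0
1: 3  (via 2)
7: 3  (via 2)
3: 4  (via 7)
Shortest route: 2 → 7 → 3 = 4 kPa.

4 kPa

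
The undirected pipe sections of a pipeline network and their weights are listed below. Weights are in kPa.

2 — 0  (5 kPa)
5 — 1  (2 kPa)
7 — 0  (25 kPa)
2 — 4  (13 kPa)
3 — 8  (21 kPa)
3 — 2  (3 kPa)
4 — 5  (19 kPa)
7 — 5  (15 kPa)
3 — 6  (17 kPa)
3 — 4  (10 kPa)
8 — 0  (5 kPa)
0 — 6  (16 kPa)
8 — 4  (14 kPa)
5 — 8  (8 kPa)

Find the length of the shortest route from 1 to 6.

31 kPa

Shortest distances from 1:
1: 0
5: 2  (via 1)
8: 10  (via 5)
0: 15  (via 8)
7: 17  (via 5)
2: 20  (via 0)
4: 21  (via 5)
3: 23  (via 2)
6: 31  (via 0)
Shortest route: 1 → 5 → 8 → 0 → 6 = 31 kPa.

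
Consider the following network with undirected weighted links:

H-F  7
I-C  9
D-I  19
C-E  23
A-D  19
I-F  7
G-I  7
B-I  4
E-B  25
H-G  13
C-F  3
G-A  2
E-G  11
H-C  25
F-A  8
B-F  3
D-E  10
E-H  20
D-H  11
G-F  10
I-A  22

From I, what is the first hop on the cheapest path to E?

G

Enumerating some paths:
I - G - E: 7+11 = 18
I - F - G - E: 7+10+11 = 28
Cheapest is I - G - E at 18.
So from I the first move is to G.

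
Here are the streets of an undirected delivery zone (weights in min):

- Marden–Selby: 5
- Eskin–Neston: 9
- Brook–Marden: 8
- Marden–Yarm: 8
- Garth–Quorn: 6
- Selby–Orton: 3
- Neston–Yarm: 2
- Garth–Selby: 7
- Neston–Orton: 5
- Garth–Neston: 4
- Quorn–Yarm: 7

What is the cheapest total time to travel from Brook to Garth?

20 min

Shortest distances from Brook:
Brook: 0
Marden: 8  (via Brook)
Selby: 13  (via Marden)
Yarm: 16  (via Marden)
Orton: 16  (via Selby)
Neston: 18  (via Yarm)
Garth: 20  (via Selby)
Shortest route: Brook → Marden → Selby → Garth = 20 min.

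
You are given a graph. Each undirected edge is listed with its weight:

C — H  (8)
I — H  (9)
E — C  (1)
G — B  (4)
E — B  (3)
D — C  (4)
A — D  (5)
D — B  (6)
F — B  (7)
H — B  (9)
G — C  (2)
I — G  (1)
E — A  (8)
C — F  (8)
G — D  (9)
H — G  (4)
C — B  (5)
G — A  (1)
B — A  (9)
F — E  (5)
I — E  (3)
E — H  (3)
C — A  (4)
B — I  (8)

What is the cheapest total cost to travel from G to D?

6

Enumerating some paths:
G → A → D: 1+5 = 6
G → A → C → D: 1+4+4 = 9
The minimum is 6 via G → A → D.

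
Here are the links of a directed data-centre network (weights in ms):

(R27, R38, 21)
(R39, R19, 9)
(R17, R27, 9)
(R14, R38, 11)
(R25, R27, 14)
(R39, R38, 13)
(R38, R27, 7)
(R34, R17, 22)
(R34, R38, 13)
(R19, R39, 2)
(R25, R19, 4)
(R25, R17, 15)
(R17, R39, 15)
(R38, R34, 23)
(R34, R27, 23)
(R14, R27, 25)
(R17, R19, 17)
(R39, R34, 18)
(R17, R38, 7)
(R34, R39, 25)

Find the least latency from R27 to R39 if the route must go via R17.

81 ms

Best R27 to R17: R27 → R38 → R34 → R17 costing 66
Best R17 to R39: R17 → R39 costing 15
Total via R17: 66 + 15 = 81 ms.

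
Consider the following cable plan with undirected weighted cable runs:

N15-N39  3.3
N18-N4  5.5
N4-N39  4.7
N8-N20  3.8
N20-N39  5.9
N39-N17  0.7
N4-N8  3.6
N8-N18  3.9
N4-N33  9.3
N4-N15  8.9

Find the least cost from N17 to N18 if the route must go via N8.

Best N17 to N8: N17–N39–N4–N8 costing 9
Best N8 to N18: N8–N18 costing 3.9
Total via N8: 9 + 3.9 = 12.9.

12.9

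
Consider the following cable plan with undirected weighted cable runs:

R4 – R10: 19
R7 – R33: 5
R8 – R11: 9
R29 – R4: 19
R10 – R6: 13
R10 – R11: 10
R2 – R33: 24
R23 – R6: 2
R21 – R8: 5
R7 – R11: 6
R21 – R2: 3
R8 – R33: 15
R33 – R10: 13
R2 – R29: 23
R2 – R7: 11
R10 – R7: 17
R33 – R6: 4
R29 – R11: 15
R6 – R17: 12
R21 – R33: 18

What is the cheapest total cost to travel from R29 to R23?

Settle nodes by increasing distance from R29:
R29: 0
R11: 15  (via R29)
R4: 19  (via R29)
R7: 21  (via R11)
R2: 23  (via R29)
R8: 24  (via R11)
R10: 25  (via R11)
R21: 26  (via R2)
R33: 26  (via R7)
R6: 30  (via R33)
R23: 32  (via R6)
Shortest route: R29–R11–R7–R33–R6–R23 = 32.

32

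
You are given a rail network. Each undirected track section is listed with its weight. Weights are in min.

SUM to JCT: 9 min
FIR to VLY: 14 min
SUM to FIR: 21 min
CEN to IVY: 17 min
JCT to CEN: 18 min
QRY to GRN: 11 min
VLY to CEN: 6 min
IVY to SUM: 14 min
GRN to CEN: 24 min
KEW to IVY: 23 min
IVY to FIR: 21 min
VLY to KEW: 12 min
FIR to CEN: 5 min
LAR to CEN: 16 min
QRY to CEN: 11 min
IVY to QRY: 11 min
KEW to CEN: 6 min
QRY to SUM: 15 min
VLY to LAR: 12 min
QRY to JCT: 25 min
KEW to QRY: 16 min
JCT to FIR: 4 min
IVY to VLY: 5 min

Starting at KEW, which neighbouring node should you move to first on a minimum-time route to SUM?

CEN

Candidate routes:
KEW → CEN → VLY → IVY → SUM: 6+6+5+14 = 31
KEW → CEN → FIR → JCT → SUM: 6+5+4+9 = 24
KEW → VLY → IVY → SUM: 12+5+14 = 31
Cheapest is KEW → CEN → FIR → JCT → SUM at 24 min.
So from KEW the first move is to CEN.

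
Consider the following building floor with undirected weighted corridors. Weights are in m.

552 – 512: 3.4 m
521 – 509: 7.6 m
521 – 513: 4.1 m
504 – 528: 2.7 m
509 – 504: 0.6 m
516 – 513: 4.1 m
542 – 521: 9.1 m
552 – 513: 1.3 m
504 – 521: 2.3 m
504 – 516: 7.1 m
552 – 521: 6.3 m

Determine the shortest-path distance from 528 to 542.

Settle nodes by increasing distance from 528:
528: 0
504: 2.7  (via 528)
509: 3.3  (via 504)
521: 5  (via 504)
513: 9.1  (via 521)
516: 9.8  (via 504)
552: 10.4  (via 513)
512: 13.8  (via 552)
542: 14.1  (via 521)
Shortest route: 528 → 504 → 521 → 542 = 14.1 m.

14.1 m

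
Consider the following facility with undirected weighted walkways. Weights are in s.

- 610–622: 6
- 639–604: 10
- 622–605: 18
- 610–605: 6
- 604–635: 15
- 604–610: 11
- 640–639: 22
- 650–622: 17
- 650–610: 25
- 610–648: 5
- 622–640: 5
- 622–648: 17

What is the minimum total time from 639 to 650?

44 s

Enumerating some paths:
639–604–610–622–650: 10+11+6+17 = 44
639–604–610–650: 10+11+25 = 46
639–640–622–610–650: 22+5+6+25 = 58
639–604–610–648–622–650: 10+11+5+17+17 = 60
The minimum is 44 s via 639–604–610–622–650.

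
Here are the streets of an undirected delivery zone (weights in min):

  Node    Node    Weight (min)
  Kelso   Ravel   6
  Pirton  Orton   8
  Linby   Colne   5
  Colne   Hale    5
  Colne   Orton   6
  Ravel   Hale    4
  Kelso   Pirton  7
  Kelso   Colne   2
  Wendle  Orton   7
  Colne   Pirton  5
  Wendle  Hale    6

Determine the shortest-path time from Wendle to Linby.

16 min

Settle nodes by increasing distance from Wendle:
Wendle: 0
Hale: 6  (via Wendle)
Orton: 7  (via Wendle)
Ravel: 10  (via Hale)
Colne: 11  (via Hale)
Kelso: 13  (via Colne)
Pirton: 15  (via Orton)
Linby: 16  (via Colne)
Shortest route: Wendle → Hale → Colne → Linby = 16 min.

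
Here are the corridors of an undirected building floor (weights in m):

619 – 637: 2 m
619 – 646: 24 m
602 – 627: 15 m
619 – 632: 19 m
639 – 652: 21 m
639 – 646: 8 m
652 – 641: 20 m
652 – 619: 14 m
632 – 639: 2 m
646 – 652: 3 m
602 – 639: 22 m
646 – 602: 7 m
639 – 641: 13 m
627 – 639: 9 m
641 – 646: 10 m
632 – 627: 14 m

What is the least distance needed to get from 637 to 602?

26 m

Shortest distances from 637:
637: 0
619: 2  (via 637)
652: 16  (via 619)
646: 19  (via 652)
632: 21  (via 619)
639: 23  (via 632)
602: 26  (via 646)
Shortest route: 637 → 619 → 652 → 646 → 602 = 26 m.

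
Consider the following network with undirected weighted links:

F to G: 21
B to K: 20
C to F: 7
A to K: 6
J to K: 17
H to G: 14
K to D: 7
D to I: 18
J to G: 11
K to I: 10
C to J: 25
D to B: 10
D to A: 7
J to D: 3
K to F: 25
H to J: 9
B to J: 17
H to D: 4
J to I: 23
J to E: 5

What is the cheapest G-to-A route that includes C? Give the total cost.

63

Shortest G→C: G → F → C = 28
Shortest C→A: C → J → D → A = 35
Total via C: 28 + 35 = 63.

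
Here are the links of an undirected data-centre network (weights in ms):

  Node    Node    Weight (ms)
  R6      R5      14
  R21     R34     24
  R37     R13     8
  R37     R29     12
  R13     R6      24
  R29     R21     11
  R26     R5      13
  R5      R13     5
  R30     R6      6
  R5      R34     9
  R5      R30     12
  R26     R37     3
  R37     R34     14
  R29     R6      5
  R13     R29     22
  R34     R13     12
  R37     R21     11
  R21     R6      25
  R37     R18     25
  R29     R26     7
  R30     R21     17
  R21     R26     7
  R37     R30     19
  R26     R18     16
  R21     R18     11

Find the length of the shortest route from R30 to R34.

Compare a few routes:
R30–R5–R34: 12+9 = 21
R30–R6–R5–R34: 6+14+9 = 29
Cheapest is R30–R5–R34 at 21 ms.

21 ms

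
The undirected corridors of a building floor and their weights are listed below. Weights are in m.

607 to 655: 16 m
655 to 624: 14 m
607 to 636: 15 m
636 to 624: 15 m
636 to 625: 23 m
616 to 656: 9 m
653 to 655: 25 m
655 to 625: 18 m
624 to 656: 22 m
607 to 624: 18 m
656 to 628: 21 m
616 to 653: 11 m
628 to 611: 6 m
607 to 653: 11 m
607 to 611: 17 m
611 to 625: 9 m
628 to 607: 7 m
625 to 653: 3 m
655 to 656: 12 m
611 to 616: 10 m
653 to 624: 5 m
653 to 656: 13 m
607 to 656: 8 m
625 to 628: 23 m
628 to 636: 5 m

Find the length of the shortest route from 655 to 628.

Enumerating some paths:
655–656–628: 12+21 = 33
655–607–628: 16+7 = 23
655–656–607–628: 12+8+7 = 27
The minimum is 23 m via 655–607–628.

23 m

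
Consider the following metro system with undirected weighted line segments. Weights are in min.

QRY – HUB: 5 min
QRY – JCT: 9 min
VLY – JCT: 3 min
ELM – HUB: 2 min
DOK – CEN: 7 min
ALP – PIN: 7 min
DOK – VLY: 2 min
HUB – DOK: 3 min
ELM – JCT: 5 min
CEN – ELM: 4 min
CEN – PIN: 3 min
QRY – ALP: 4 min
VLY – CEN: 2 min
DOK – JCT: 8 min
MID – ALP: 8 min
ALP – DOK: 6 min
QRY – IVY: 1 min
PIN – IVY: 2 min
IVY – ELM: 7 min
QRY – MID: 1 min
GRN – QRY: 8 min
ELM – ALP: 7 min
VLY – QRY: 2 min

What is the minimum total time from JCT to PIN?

8 min

Enumerating some paths:
JCT → VLY → CEN → PIN: 3+2+3 = 8
JCT → QRY → IVY → PIN: 9+1+2 = 12
JCT → ELM → CEN → PIN: 5+4+3 = 12
Cheapest is JCT → VLY → CEN → PIN at 8 min.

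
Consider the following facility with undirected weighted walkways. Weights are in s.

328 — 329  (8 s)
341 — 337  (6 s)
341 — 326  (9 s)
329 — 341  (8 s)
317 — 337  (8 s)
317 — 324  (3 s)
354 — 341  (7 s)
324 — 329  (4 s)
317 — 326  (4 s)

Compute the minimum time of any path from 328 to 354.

23 s

Candidate routes:
328–329–324–317–326–341–354: 8+4+3+4+9+7 = 35
328–329–341–354: 8+8+7 = 23
328–329–324–317–337–341–354: 8+4+3+8+6+7 = 36
Cheapest is 328–329–341–354 at 23 s.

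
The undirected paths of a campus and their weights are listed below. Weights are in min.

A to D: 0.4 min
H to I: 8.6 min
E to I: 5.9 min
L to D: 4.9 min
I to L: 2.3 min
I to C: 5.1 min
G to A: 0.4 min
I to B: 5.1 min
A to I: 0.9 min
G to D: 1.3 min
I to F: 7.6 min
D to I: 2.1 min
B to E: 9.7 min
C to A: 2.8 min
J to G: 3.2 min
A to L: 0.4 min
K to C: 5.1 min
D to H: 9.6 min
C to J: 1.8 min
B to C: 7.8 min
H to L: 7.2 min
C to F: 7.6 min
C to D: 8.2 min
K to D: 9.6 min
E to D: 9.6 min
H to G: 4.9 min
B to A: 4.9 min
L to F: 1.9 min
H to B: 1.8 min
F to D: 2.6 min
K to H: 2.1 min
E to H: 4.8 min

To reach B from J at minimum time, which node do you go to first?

G

Candidate routes:
J → C → B: 1.8+7.8 = 9.6
J → G → A → I → B: 3.2+0.4+0.9+5.1 = 9.6
J → C → A → B: 1.8+2.8+4.9 = 9.5
J → G → A → B: 3.2+0.4+4.9 = 8.5
Cheapest is J → G → A → B at 8.5 min.
So from J the first move is to G.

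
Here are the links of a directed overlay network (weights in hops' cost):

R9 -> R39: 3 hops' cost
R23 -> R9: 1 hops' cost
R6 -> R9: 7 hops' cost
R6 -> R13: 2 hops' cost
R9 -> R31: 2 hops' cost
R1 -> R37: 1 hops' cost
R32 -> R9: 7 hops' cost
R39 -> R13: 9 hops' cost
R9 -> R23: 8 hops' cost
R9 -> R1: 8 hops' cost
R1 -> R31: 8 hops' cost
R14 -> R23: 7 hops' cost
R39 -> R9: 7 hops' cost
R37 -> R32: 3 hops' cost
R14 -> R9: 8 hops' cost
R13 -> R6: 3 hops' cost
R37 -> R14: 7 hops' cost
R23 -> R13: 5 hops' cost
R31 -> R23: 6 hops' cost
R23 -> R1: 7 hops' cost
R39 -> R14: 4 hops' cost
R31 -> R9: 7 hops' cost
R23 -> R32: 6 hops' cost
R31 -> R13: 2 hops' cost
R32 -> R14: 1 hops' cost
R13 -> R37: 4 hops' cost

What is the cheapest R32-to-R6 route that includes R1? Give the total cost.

28 hops' cost

Shortest R32→R1: R32–R9–R1 = 15
Shortest R1→R6: R1–R31–R13–R6 = 13
Total via R1: 15 + 13 = 28 hops' cost.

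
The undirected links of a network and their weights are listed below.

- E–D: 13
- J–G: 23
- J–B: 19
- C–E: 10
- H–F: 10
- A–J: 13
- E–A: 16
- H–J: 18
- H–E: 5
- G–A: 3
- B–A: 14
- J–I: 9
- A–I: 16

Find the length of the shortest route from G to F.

Enumerating some paths:
G - A - E - H - F: 3+16+5+10 = 34
G - A - J - H - F: 3+13+18+10 = 44
The minimum is 34 via G - A - E - H - F.

34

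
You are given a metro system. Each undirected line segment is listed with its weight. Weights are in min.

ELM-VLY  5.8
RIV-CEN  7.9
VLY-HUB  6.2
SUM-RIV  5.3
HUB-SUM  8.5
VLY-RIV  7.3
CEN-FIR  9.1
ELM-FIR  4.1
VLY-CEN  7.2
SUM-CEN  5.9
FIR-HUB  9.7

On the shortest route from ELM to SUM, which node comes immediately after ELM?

VLY

Compare a few routes:
ELM–VLY–CEN–SUM: 5.8+7.2+5.9 = 18.9
ELM–VLY–RIV–SUM: 5.8+7.3+5.3 = 18.4
Cheapest is ELM–VLY–RIV–SUM at 18.4 min.
So from ELM the first move is to VLY.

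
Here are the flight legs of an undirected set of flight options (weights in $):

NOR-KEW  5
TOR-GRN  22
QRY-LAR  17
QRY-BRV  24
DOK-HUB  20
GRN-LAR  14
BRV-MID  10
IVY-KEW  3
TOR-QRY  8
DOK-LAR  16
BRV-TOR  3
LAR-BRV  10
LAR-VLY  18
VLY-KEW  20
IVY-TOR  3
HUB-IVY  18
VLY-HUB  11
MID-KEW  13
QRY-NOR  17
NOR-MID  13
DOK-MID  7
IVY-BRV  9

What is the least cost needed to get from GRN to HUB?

Running Dijkstra from GRN:
GRN: 0
LAR: 14  (via GRN)
TOR: 22  (via GRN)
BRV: 24  (via LAR)
IVY: 25  (via TOR)
KEW: 28  (via IVY)
DOK: 30  (via LAR)
QRY: 30  (via TOR)
VLY: 32  (via LAR)
NOR: 33  (via KEW)
MID: 34  (via BRV)
HUB: 43  (via IVY)
Shortest route: GRN → TOR → IVY → HUB = $43.

$43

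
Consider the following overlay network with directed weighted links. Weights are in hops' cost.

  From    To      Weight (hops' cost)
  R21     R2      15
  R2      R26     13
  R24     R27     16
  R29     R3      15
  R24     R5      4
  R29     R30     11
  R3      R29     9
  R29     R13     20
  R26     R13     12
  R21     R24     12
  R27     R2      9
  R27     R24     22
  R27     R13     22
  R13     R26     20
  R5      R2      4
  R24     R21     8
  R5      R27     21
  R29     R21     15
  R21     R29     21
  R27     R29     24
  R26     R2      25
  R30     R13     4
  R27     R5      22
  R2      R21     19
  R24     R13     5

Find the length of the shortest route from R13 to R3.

Candidate routes:
R13 → R26 → R2 → R21 → R29 → R3: 20+25+19+21+15 = 100
R13 → R26 → R2 → R21 → R24 → R27 → R29 → R3: 20+25+19+12+16+24+15 = 131
The minimum is 100 hops' cost via R13 → R26 → R2 → R21 → R29 → R3.

100 hops' cost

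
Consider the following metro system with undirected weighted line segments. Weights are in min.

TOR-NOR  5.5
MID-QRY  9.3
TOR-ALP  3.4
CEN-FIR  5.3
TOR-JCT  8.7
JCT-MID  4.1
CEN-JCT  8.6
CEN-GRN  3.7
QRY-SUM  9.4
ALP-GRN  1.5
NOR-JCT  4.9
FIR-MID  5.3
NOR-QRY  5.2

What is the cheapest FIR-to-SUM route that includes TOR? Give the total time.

34 min

Shortest FIR→TOR: FIR → CEN → GRN → ALP → TOR = 13.9
Best TOR to SUM: TOR → NOR → QRY → SUM costing 20.1
Total via TOR: 13.9 + 20.1 = 34 min.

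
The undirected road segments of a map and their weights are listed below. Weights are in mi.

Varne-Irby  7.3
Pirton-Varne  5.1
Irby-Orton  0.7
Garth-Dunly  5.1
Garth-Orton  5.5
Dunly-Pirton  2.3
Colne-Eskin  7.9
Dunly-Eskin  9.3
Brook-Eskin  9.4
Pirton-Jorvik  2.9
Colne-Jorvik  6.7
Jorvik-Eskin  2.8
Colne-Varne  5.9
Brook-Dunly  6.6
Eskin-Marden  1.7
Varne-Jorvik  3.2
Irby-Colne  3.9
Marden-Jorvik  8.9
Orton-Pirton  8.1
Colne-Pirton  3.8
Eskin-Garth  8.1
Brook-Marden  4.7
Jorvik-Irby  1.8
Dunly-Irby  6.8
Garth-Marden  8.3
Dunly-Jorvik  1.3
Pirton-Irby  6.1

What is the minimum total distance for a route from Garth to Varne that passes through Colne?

16 mi

Best Garth to Colne: Garth–Orton–Irby–Colne costing 10.1
Shortest Colne→Varne: Colne–Varne = 5.9
Total via Colne: 10.1 + 5.9 = 16 mi.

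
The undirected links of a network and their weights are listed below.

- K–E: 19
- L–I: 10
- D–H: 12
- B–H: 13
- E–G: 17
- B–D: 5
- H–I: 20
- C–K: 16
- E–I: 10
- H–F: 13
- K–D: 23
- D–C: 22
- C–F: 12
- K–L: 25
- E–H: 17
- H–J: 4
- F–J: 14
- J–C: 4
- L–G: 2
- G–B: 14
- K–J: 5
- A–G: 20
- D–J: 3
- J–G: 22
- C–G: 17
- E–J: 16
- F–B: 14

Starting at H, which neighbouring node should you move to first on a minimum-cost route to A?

Candidate routes:
H - J - G - A: 4+22+20 = 46
H - J - D - B - G - A: 4+3+5+14+20 = 46
H - B - G - A: 13+14+20 = 47
H - J - C - G - A: 4+4+17+20 = 45
The minimum is 45 via H - J - C - G - A.
So from H the first move is to J.

J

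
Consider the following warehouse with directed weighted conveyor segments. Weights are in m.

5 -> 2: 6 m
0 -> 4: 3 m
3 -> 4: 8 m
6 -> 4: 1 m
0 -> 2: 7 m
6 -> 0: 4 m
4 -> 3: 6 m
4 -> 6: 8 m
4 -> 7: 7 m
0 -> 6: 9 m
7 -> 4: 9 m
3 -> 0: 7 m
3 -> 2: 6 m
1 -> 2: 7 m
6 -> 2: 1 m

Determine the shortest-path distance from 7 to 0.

21 m

Enumerating some paths:
7 - 4 - 3 - 0: 9+6+7 = 22
7 - 4 - 6 - 0: 9+8+4 = 21
The minimum is 21 m via 7 - 4 - 6 - 0.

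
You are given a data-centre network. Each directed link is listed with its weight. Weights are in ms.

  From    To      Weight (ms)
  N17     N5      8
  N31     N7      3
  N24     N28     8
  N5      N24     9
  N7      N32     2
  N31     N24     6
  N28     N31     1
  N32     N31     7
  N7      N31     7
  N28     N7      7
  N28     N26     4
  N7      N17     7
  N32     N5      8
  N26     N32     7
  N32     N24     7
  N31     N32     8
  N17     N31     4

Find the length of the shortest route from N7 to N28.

Candidate routes:
N7 → N32 → N31 → N24 → N28: 2+7+6+8 = 23
N7 → N17 → N31 → N24 → N28: 7+4+6+8 = 25
N7 → N31 → N24 → N28: 7+6+8 = 21
N7 → N32 → N24 → N28: 2+7+8 = 17
The minimum is 17 ms via N7 → N32 → N24 → N28.

17 ms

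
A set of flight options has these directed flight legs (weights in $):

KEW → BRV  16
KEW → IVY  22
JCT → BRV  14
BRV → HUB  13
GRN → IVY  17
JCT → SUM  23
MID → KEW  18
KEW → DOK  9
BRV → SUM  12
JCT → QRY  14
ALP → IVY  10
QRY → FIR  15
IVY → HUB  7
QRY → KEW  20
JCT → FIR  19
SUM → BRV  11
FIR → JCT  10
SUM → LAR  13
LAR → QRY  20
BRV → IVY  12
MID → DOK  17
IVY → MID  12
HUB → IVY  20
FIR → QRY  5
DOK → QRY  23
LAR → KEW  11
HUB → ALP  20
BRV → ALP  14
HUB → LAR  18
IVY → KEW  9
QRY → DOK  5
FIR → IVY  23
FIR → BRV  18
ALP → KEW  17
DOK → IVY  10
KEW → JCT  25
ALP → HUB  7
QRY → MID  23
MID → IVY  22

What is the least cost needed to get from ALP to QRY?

Settle nodes by increasing distance from ALP:
ALP: 0
HUB: 7  (via ALP)
IVY: 10  (via ALP)
KEW: 17  (via ALP)
MID: 22  (via IVY)
LAR: 25  (via HUB)
DOK: 26  (via KEW)
BRV: 33  (via KEW)
JCT: 42  (via KEW)
QRY: 45  (via LAR)
Shortest route: ALP–HUB–LAR–QRY = $45.

$45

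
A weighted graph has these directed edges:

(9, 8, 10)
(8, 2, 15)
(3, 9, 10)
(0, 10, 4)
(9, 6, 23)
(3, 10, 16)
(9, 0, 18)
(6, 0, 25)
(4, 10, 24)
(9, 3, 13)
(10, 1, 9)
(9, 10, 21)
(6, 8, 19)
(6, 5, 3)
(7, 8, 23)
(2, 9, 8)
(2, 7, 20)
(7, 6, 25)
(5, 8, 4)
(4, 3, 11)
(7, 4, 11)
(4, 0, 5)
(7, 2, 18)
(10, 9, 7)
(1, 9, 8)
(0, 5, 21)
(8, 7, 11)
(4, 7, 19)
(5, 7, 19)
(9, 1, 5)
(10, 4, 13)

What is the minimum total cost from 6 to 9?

Shortest distances from 6:
6: 0
5: 3  (via 6)
8: 7  (via 5)
7: 18  (via 8)
2: 22  (via 8)
0: 25  (via 6)
4: 29  (via 7)
10: 29  (via 0)
9: 30  (via 2)
Shortest route: 6–5–8–2–9 = 30.

30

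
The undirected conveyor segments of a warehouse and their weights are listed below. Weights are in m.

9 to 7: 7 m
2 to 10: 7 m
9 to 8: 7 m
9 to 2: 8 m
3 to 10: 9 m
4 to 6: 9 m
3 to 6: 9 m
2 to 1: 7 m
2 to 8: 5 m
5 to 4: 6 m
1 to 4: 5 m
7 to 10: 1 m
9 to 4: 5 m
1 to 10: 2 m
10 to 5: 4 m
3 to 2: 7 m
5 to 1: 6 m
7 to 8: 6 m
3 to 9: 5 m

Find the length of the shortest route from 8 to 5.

Settle nodes by increasing distance from 8:
8: 0
2: 5  (via 8)
7: 6  (via 8)
9: 7  (via 8)
10: 7  (via 7)
1: 9  (via 10)
5: 11  (via 10)
Shortest route: 8 → 7 → 10 → 5 = 11 m.

11 m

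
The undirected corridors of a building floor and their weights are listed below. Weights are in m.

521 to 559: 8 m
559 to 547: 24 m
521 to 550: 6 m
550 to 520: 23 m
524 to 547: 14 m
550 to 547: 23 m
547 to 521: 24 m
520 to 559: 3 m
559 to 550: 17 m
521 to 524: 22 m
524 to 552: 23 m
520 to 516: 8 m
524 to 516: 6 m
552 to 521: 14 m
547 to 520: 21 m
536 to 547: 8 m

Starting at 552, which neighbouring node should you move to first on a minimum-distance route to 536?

524

Compare a few routes:
552 → 521 → 559 → 547 → 536: 14+8+24+8 = 54
552 → 524 → 547 → 536: 23+14+8 = 45
552 → 521 → 547 → 536: 14+24+8 = 46
552 → 521 → 550 → 547 → 536: 14+6+23+8 = 51
Cheapest is 552 → 524 → 547 → 536 at 45 m.
So from 552 the first move is to 524.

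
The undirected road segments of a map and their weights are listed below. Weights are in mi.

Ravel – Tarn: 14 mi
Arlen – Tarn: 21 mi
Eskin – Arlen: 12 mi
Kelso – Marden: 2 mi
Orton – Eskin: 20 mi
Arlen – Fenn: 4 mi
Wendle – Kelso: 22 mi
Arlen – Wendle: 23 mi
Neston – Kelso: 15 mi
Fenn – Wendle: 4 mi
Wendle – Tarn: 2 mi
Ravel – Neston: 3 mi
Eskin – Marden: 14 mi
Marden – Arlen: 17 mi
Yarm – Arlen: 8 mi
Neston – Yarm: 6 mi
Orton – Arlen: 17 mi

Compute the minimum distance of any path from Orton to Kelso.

36 mi

Candidate routes:
Orton–Arlen–Yarm–Neston–Kelso: 17+8+6+15 = 46
Orton–Arlen–Marden–Kelso: 17+17+2 = 36
Orton–Arlen–Eskin–Marden–Kelso: 17+12+14+2 = 45
Cheapest is Orton–Arlen–Marden–Kelso at 36 mi.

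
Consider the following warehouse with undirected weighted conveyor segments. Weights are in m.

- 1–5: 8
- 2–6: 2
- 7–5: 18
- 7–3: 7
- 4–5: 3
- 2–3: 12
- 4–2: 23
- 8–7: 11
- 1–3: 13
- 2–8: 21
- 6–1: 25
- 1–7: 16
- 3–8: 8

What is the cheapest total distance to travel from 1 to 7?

Shortest distances from 1:
1: 0
5: 8  (via 1)
4: 11  (via 5)
3: 13  (via 1)
7: 16  (via 1)
Shortest route: 1 → 7 = 16 m.

16 m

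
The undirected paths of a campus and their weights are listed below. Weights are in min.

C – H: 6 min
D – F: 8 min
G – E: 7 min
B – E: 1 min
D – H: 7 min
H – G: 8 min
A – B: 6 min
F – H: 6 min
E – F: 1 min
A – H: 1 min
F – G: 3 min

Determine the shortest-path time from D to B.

Shortest distances from D:
D: 0
H: 7  (via D)
A: 8  (via H)
F: 8  (via D)
E: 9  (via F)
B: 10  (via E)
Shortest route: D → F → E → B = 10 min.

10 min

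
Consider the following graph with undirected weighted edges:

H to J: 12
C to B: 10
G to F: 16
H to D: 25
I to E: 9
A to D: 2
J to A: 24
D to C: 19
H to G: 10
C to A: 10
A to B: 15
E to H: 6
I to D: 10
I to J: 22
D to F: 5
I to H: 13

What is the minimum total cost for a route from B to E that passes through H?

46

Best B to H: B–A–D–I–H costing 40
Best H to E: H–E costing 6
Total via H: 40 + 6 = 46.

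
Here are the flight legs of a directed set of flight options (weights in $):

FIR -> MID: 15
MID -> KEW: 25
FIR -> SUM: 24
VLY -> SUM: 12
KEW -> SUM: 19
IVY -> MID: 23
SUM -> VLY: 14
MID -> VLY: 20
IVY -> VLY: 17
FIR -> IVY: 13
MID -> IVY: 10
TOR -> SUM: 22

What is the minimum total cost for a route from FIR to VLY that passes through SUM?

$38

Best FIR to SUM: FIR–SUM costing 24
Shortest SUM→VLY: SUM–VLY = 14
Total via SUM: 24 + 14 = $38.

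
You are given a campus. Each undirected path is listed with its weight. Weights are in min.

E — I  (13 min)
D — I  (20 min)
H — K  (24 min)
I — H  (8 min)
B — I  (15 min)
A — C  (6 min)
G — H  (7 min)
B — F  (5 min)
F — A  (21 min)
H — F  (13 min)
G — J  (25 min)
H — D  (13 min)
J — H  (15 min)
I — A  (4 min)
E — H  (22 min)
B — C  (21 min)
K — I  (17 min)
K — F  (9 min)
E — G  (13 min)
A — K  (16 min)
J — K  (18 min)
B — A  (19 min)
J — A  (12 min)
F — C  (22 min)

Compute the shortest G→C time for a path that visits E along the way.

36 min

Shortest G→E: G–E = 13
Shortest E→C: E–I–A–C = 23
Total via E: 13 + 23 = 36 min.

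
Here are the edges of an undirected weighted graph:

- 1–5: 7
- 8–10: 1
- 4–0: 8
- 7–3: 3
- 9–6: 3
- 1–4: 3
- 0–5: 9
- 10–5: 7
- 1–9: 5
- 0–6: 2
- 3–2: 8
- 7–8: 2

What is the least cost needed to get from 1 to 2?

Candidate routes:
1–5–10–8–7–3–2: 7+7+1+2+3+8 = 28
1–9–6–0–5–10–8–7–3–2: 5+3+2+9+7+1+2+3+8 = 40
The minimum is 28 via 1–5–10–8–7–3–2.

28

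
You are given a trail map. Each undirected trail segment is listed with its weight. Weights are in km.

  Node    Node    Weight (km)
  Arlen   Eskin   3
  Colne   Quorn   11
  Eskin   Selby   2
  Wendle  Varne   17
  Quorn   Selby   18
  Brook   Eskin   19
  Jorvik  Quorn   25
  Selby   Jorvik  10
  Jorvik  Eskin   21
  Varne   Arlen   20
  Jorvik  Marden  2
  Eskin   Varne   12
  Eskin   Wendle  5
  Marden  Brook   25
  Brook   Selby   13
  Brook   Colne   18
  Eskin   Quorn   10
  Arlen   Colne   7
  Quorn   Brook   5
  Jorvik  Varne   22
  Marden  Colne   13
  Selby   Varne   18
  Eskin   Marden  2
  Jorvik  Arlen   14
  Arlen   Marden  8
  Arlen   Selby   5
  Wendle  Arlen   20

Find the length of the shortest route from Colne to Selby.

Settle nodes by increasing distance from Colne:
Colne: 0
Arlen: 7  (via Colne)
Eskin: 10  (via Arlen)
Quorn: 11  (via Colne)
Selby: 12  (via Arlen)
Shortest route: Colne–Arlen–Selby = 12 km.

12 km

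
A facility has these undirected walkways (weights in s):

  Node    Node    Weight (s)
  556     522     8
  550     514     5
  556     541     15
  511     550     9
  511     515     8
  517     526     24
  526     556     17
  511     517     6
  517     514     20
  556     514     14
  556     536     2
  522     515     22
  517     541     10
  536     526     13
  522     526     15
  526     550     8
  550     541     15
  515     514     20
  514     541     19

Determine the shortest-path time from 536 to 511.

30 s

Settle nodes by increasing distance from 536:
536: 0
556: 2  (via 536)
522: 10  (via 556)
526: 13  (via 536)
514: 16  (via 556)
541: 17  (via 556)
550: 21  (via 526)
517: 27  (via 541)
511: 30  (via 550)
Shortest route: 536 → 526 → 550 → 511 = 30 s.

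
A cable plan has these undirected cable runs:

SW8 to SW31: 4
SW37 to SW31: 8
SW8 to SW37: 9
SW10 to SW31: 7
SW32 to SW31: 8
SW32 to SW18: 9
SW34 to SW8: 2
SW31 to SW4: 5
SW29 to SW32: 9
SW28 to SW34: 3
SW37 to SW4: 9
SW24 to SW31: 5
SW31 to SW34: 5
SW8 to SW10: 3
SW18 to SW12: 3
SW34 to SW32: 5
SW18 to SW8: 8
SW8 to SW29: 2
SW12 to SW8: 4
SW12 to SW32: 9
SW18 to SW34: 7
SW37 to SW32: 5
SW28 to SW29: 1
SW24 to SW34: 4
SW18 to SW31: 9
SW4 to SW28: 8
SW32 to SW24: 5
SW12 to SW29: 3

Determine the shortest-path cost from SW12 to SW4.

12

Settle nodes by increasing distance from SW12:
SW12: 0
SW29: 3  (via SW12)
SW18: 3  (via SW12)
SW8: 4  (via SW12)
SW28: 4  (via SW29)
SW34: 6  (via SW8)
SW10: 7  (via SW8)
SW31: 8  (via SW8)
SW32: 9  (via SW12)
SW24: 10  (via SW34)
SW4: 12  (via SW28)
Shortest route: SW12–SW29–SW28–SW4 = 12.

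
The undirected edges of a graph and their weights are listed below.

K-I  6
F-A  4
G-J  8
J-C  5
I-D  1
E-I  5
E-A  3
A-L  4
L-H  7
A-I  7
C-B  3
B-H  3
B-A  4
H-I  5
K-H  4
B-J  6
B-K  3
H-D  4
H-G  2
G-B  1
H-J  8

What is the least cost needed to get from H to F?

Settle nodes by increasing distance from H:
H: 0
G: 2  (via H)
B: 3  (via H)
D: 4  (via H)
K: 4  (via H)
I: 5  (via H)
C: 6  (via B)
A: 7  (via B)
L: 7  (via H)
J: 8  (via H)
E: 10  (via I)
F: 11  (via A)
Shortest route: H–B–A–F = 11.

11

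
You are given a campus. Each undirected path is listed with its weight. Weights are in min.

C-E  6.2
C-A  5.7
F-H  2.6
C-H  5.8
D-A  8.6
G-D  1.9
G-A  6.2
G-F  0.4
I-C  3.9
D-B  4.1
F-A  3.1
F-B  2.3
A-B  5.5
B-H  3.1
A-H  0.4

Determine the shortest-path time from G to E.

Enumerating some paths:
G → F → A → C → E: 0.4+3.1+5.7+6.2 = 15.4
G → F → A → H → C → E: 0.4+3.1+0.4+5.8+6.2 = 15.9
G → F → H → A → C → E: 0.4+2.6+0.4+5.7+6.2 = 15.3
G → F → H → C → E: 0.4+2.6+5.8+6.2 = 15
The minimum is 15 min via G → F → H → C → E.

15 min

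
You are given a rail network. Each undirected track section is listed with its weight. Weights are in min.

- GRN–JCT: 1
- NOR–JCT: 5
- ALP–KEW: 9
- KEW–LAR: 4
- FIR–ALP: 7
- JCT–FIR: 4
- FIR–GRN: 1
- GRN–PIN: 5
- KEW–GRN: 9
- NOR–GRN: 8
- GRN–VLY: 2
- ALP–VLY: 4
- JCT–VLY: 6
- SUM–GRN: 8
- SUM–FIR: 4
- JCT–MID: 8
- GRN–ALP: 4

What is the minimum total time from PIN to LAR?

18 min

Candidate routes:
PIN → GRN → VLY → ALP → KEW → LAR: 5+2+4+9+4 = 24
PIN → GRN → ALP → KEW → LAR: 5+4+9+4 = 22
PIN → GRN → KEW → LAR: 5+9+4 = 18
Cheapest is PIN → GRN → KEW → LAR at 18 min.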